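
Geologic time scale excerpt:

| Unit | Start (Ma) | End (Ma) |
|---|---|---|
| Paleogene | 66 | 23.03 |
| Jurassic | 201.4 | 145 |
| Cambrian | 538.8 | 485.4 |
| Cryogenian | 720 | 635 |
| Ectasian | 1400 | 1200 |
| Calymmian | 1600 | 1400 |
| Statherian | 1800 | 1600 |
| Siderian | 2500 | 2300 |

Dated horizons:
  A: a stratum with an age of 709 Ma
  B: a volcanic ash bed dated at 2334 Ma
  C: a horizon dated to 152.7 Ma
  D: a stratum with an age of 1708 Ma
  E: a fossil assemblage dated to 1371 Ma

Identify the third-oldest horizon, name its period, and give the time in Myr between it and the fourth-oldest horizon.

E, in the Ectasian; 662 million years to A

Sorted oldest-first by Ma: B (2334), D (1708), E (1371), A (709), C (152.7).
The third oldest is E at 1371 Ma, which lies in 1400–1200 Ma: the Ectasian.
The fourth oldest is A at 709 Ma; separation = |1371 − 709| = 662 Myr.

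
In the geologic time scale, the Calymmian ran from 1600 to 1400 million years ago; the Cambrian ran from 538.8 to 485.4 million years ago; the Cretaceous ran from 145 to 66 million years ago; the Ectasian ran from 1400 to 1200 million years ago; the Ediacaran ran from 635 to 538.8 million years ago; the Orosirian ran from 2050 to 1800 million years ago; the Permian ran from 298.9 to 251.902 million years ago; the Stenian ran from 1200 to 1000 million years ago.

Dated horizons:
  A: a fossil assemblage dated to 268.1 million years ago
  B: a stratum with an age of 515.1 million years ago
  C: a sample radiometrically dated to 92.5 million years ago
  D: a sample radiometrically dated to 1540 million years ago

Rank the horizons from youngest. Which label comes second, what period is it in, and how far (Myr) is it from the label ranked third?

A, in the Permian; 247 million years to B

Sorted youngest-first by Ma: C (92.5), A (268.1), B (515.1), D (1540).
The second youngest is A at 268.1 Ma, which lies in 298.9–251.902 Ma: the Permian.
The third youngest is B at 515.1 Ma; separation = |268.1 − 515.1| = 247 Myr.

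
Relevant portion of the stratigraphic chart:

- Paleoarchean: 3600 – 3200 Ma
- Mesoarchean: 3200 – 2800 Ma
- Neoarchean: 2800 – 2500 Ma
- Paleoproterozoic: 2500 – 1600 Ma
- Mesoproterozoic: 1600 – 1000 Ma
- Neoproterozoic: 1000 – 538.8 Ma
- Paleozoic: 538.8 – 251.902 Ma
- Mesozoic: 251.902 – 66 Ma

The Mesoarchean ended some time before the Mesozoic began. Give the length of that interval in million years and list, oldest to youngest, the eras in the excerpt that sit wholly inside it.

End of Mesoarchean = 2800 Ma; start of Mesozoic = 251.902 Ma.
Gap = 2800 − 251.902 = 2548.098 Myr.
Eras wholly inside 2800–251.902 Ma: Neoarchean (2800–2500), Paleoproterozoic (2500–1600), Mesoproterozoic (1600–1000), Neoproterozoic (1000–538.8), Paleozoic (538.8–251.902).

2548.098 million years; Neoarchean, Paleoproterozoic, Mesoproterozoic, Neoproterozoic, Paleozoic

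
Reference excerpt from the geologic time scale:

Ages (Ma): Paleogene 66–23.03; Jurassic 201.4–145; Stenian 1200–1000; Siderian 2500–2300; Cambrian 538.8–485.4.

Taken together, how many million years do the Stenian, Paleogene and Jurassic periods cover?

Each duration: Stenian = 200; Paleogene = 42.97; Jurassic = 56.4.
Sum: 200 + 42.97 + 56.4 = 299.37 Myr.

299.37 million years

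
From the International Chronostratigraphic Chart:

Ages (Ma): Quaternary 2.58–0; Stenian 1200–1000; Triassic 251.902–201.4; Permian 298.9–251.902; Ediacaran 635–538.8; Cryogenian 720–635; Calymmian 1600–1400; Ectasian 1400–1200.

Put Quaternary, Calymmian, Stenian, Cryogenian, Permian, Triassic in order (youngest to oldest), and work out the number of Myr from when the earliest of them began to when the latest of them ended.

Quaternary → Triassic → Permian → Cryogenian → Stenian → Calymmian; total span 1600 Myr

From the excerpt: Quaternary 2.58–0; Calymmian 1600–1400; Stenian 1200–1000; Cryogenian 720–635; Permian 298.9–251.902; Triassic 251.902–201.4 (Ma).
Larger Ma is earlier, so the oldest is Calymmian and the youngest is Quaternary; youngest to oldest: Quaternary, Triassic, Permian, Cryogenian, Stenian, Calymmian.
Oldest start 1600 minus youngest end 0 gives 1600 Myr overall.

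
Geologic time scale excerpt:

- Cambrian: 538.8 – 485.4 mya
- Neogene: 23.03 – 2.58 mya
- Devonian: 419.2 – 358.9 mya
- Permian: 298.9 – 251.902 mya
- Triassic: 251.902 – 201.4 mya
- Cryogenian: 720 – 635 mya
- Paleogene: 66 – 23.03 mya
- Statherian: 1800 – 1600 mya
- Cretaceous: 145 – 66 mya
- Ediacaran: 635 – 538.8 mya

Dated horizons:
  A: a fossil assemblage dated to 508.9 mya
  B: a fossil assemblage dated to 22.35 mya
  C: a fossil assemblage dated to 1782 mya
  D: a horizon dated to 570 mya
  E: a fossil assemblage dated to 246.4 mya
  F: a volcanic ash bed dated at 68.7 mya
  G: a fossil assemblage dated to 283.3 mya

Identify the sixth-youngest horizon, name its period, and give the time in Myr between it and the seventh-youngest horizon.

D, in the Ediacaran; 1212 million years to C

Smaller Ma means younger, so youngest first: B 22.35 < F 68.7 < E 246.4 < G 283.3 < A 508.9 < D 570 < C 1782.
Counting 6 along gives D (570 Ma); the excerpt puts that inside the Ediacaran, 635–538.8 Ma.
Next in line is C (1782 Ma), and 1782 − 570 = 1212 Myr.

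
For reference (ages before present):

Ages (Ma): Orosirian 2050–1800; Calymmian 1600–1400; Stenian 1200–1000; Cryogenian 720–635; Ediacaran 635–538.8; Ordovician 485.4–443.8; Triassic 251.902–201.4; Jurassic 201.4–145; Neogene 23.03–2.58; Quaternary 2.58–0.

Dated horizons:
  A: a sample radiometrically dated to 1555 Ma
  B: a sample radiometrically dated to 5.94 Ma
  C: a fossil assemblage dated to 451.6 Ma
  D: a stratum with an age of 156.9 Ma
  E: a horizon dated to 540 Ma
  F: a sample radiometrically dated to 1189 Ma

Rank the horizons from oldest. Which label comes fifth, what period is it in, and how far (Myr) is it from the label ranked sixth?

Sorted oldest-first by Ma: A (1555), F (1189), E (540), C (451.6), D (156.9), B (5.94).
The fifth oldest is D at 156.9 Ma, which lies in 201.4–145 Ma: the Jurassic.
The sixth oldest is B at 5.94 Ma; separation = |156.9 − 5.94| = 150.96 Myr.

D, in the Jurassic; 150.96 million years to B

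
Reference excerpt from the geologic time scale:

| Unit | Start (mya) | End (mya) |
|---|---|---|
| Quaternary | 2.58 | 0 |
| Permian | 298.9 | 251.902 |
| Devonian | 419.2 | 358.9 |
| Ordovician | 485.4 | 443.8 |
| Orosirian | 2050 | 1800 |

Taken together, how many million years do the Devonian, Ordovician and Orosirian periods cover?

Each duration: Devonian = 60.3; Ordovician = 41.6; Orosirian = 250.
Sum: 60.3 + 41.6 + 250 = 351.9 Myr.

351.9 million years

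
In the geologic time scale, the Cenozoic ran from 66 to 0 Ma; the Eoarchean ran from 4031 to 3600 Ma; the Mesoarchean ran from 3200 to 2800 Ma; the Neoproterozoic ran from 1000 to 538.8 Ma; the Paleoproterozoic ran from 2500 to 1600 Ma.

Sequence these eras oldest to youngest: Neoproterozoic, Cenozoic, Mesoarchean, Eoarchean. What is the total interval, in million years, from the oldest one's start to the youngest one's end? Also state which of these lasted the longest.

Start ages (Ma): Eoarchean 4031, Mesoarchean 3200, Neoproterozoic 1000, Cenozoic 66.
Ordered oldest to youngest: Eoarchean, Mesoarchean, Neoproterozoic, Cenozoic.
Span = 4031 − 0 = 4031 Myr.
Durations: Neoproterozoic 461.2, Mesoarchean 400, Cenozoic 66, Eoarchean 431 → longest is Neoproterozoic (461.2 Myr).

Eoarchean, Mesoarchean, Neoproterozoic, Cenozoic; total span 4031 Myr; longest is Neoproterozoic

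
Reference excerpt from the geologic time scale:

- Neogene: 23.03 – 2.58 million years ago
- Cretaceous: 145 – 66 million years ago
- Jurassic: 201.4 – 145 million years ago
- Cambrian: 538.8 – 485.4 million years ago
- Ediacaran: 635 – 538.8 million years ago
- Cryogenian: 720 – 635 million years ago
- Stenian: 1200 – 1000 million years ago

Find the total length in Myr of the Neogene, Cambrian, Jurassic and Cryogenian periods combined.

Duration is start − end for each: (23.03 − 2.58) + (538.8 − 485.4) + (201.4 − 145) + (720 − 635).
That is 20.45 + 53.4 + 56.4 + 85, which totals 215.25 million years.

215.25 million years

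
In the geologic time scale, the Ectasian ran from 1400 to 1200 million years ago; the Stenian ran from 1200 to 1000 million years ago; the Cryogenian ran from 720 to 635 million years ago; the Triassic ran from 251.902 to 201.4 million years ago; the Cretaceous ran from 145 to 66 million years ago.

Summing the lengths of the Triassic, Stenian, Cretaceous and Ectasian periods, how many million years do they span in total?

529.502 million years

Duration is start − end for each: (251.902 − 201.4) + (1200 − 1000) + (145 − 66) + (1400 − 1200).
That is 50.502 + 200 + 79 + 200, which totals 529.502 million years.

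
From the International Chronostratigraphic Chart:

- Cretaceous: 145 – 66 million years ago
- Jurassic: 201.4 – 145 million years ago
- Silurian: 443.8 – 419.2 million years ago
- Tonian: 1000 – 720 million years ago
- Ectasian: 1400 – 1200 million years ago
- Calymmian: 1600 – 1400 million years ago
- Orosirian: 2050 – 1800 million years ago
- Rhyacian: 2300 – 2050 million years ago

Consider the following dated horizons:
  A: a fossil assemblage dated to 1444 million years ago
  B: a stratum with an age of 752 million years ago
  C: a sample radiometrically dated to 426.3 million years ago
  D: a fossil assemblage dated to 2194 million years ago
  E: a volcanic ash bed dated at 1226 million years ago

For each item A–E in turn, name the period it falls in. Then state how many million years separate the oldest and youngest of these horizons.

A — Calymmian; B — Tonian; C — Silurian; D — Rhyacian; E — Ectasian; span 1767.7 million years

A: 1444 Ma lies in 1600–1400 Ma, so Calymmian.
B: 752 Ma lies in 1000–720 Ma, so Tonian.
C: 426.3 Ma lies in 443.8–419.2 Ma, so Silurian.
D: 2194 Ma lies in 2300–2050 Ma, so Rhyacian.
E: 1226 Ma lies in 1400–1200 Ma, so Ectasian.
Oldest = 2194 Ma, youngest = 426.3 Ma → span 1767.7 Myr.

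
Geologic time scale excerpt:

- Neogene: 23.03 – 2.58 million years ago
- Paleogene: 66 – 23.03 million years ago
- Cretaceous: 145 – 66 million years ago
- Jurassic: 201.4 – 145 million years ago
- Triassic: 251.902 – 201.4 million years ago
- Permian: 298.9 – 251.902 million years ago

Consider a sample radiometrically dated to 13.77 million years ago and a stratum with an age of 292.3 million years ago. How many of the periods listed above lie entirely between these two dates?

4

The older date is 292.3 Ma and the younger is 13.77 Ma.
Periods with start < 292.3 and end > 13.77 Ma: Triassic (251.902–201.4), Jurassic (201.4–145), Cretaceous (145–66), Paleogene (66–23.03).
That is 4 complete periods.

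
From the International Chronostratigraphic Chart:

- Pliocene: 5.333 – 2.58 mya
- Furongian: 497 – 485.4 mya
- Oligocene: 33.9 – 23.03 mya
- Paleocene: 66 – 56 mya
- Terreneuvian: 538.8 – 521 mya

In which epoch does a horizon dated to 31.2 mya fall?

Oligocene

31.2 Ma lies between 33.9 and 23.03 Ma, so it falls in the Oligocene.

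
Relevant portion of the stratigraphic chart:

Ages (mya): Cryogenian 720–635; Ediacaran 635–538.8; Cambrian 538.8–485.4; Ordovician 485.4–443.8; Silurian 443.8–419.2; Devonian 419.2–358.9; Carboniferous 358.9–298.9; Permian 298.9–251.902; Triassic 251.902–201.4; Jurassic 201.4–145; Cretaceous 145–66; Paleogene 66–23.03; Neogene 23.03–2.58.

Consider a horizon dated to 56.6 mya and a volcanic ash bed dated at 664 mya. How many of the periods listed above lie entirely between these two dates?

The older date is 664 Ma and the younger is 56.6 Ma.
Periods with start < 664 and end > 56.6 Ma: Ediacaran (635–538.8), Cambrian (538.8–485.4), Ordovician (485.4–443.8), Silurian (443.8–419.2), Devonian (419.2–358.9), Carboniferous (358.9–298.9), Permian (298.9–251.902), Triassic (251.902–201.4), Jurassic (201.4–145), Cretaceous (145–66).
That is 10 complete periods.

10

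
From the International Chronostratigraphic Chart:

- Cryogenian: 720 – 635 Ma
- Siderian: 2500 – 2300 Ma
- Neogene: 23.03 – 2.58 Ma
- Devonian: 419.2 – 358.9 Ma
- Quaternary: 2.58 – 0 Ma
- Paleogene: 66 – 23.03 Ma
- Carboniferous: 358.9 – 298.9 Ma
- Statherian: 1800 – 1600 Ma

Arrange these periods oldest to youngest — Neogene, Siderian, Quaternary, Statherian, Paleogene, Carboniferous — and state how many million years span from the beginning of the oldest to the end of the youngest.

Siderian → Statherian → Carboniferous → Paleogene → Neogene → Quaternary; total span 2500 Myr

From the excerpt: Neogene 23.03–2.58; Siderian 2500–2300; Quaternary 2.58–0; Statherian 1800–1600; Paleogene 66–23.03; Carboniferous 358.9–298.9 (Ma).
Larger Ma is earlier, so the oldest is Siderian and the youngest is Quaternary; oldest to youngest: Siderian, Statherian, Carboniferous, Paleogene, Neogene, Quaternary.
Oldest start 2500 minus youngest end 0 gives 2500 Myr overall.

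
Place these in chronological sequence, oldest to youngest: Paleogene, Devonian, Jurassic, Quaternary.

Group by era (each group listed oldest first) — Paleozoic: Devonian; Mesozoic: Jurassic; Cenozoic: Paleogene, Quaternary. The eras run Paleozoic → Mesozoic → Cenozoic. Concatenating the groups in that era order gives oldest to youngest directly.

Devonian, Jurassic, Paleogene, Quaternary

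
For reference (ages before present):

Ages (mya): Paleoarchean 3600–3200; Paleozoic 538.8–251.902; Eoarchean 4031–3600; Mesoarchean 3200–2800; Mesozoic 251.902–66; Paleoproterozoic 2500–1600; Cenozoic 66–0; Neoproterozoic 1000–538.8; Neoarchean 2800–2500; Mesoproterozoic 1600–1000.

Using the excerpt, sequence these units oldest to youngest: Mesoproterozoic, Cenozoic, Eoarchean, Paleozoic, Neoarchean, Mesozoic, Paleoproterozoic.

Read off each span (Ma): Mesoproterozoic 1600–1000; Cenozoic 66–0; Eoarchean 4031–3600; Paleozoic 538.8–251.902; Neoarchean 2800–2500; Mesozoic 251.902–66; Paleoproterozoic 2500–1600.
Larger Ma is older, so oldest→youngest is Eoarchean, Neoarchean, Paleoproterozoic, Mesoproterozoic, Paleozoic, Mesozoic, Cenozoic.

Eoarchean, then Neoarchean, then Paleoproterozoic, then Mesoproterozoic, then Paleozoic, then Mesozoic, then Cenozoic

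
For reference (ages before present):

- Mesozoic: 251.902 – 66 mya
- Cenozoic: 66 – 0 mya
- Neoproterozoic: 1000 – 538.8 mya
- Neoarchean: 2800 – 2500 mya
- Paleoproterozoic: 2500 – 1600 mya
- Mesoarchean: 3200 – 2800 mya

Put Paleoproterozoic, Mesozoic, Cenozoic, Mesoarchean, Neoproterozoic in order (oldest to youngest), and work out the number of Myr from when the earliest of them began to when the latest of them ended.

Mesoarchean, Paleoproterozoic, Neoproterozoic, Mesozoic, Cenozoic; total span 3200 Myr

From the excerpt: Paleoproterozoic 2500–1600; Mesozoic 251.902–66; Cenozoic 66–0; Mesoarchean 3200–2800; Neoproterozoic 1000–538.8 (Ma).
Larger Ma is earlier, so the oldest is Mesoarchean and the youngest is Cenozoic; oldest to youngest: Mesoarchean, Paleoproterozoic, Neoproterozoic, Mesozoic, Cenozoic.
Oldest start 3200 minus youngest end 0 gives 3200 Myr overall.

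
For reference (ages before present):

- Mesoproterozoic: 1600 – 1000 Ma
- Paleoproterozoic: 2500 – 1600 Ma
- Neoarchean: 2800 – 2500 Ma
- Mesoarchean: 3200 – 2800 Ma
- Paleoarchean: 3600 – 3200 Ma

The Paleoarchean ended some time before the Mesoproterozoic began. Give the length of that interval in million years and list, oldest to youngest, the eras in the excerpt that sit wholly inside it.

The Paleoarchean closes at 3200 Ma and the Mesoproterozoic opens at 1600 Ma, so the interval is 3200 − 1600 = 1600 Myr.
An era fits inside if it starts at or after 3200 Ma and ends at or before 1600 Ma; oldest first that gives Mesoarchean, Neoarchean, Paleoproterozoic.

1600 million years; Mesoarchean, Neoarchean, Paleoproterozoic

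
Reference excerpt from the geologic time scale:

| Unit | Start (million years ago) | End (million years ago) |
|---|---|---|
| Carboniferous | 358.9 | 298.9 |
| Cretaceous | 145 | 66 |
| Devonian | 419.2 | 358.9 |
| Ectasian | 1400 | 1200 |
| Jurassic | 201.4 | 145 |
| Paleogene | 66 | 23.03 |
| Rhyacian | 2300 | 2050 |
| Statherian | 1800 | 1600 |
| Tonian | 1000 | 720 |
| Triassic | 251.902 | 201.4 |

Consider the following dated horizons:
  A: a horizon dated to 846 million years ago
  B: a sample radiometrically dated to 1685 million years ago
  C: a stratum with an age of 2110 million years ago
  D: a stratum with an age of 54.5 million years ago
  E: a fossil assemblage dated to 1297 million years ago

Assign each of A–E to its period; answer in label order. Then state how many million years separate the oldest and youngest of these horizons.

A — Tonian; B — Statherian; C — Rhyacian; D — Paleogene; E — Ectasian; span 2055.5 million years

A: 846 Ma lies in 1000–720 Ma, so Tonian.
B: 1685 Ma lies in 1800–1600 Ma, so Statherian.
C: 2110 Ma lies in 2300–2050 Ma, so Rhyacian.
D: 54.5 Ma lies in 66–23.03 Ma, so Paleogene.
E: 1297 Ma lies in 1400–1200 Ma, so Ectasian.
Oldest = 2110 Ma, youngest = 54.5 Ma → span 2055.5 Myr.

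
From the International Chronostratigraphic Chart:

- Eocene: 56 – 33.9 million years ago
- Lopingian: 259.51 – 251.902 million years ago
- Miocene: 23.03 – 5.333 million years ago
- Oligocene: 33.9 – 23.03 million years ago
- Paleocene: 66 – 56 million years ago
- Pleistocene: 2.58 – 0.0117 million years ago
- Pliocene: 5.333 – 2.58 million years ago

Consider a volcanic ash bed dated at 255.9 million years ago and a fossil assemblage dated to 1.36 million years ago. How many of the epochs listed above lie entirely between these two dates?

5

255.9 Ma sits inside the Lopingian (259.51–251.902) and 1.36 Ma inside the Pleistocene (2.58–0.0117); neither of those is wholly between the two dates.
The listed epochs lying completely between them are Paleocene, Eocene, Oligocene, Miocene, Pliocene — 5 in all.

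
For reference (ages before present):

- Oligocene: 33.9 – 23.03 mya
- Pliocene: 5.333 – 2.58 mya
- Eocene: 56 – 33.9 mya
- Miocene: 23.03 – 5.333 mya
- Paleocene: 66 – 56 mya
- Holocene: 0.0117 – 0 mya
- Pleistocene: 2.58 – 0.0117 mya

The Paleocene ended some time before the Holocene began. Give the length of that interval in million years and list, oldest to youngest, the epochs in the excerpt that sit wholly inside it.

The Paleocene closes at 56 Ma and the Holocene opens at 0.0117 Ma, so the interval is 56 − 0.0117 = 55.9883 Myr.
An epoch fits inside if it starts at or after 56 Ma and ends at or before 0.0117 Ma; oldest first that gives Eocene, Oligocene, Miocene, Pliocene, Pleistocene.

55.9883 million years; Eocene, Oligocene, Miocene, Pliocene, Pleistocene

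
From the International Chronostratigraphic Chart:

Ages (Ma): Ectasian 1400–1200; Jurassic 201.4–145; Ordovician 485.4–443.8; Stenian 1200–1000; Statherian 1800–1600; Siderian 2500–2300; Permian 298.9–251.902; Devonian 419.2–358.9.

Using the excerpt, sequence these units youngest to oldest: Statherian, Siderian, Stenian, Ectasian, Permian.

Permian, Stenian, Ectasian, Statherian, Siderian

The oldest of these is Siderian (starts 2500 Ma) and the youngest is Permian (ends 251.902 Ma).
In between, by decreasing start age: Statherian (1800), Ectasian (1400), Stenian (1200).
Listing youngest first means reversing that sequence.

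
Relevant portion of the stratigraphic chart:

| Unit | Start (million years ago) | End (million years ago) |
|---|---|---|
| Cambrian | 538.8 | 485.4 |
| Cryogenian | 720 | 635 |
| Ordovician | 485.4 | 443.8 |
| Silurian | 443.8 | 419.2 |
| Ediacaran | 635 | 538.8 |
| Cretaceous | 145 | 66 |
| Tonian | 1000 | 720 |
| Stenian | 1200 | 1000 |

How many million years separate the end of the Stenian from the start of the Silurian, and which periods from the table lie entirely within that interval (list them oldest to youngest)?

The Stenian closes at 1000 Ma and the Silurian opens at 443.8 Ma, so the interval is 1000 − 443.8 = 556.2 Myr.
A period fits inside if it starts at or after 1000 Ma and ends at or before 443.8 Ma; oldest first that gives Tonian, Cryogenian, Ediacaran, Cambrian, Ordovician.

556.2 million years; Tonian, Cryogenian, Ediacaran, Cambrian, Ordovician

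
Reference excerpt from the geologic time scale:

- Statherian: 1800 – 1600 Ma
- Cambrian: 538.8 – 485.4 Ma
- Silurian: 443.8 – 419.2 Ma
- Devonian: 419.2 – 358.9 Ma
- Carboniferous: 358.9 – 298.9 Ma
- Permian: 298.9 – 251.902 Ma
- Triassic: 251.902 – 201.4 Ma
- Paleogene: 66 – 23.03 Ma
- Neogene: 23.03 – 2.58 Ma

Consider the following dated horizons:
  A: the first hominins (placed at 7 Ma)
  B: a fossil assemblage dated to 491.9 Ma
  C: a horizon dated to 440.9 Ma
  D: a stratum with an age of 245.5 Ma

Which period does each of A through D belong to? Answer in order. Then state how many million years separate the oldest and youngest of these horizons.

A — Neogene; B — Cambrian; C — Silurian; D — Triassic; span 484.9 million years

A: 7 Ma lies in 23.03–2.58 Ma, so Neogene.
B: 491.9 Ma lies in 538.8–485.4 Ma, so Cambrian.
C: 440.9 Ma lies in 443.8–419.2 Ma, so Silurian.
D: 245.5 Ma lies in 251.902–201.4 Ma, so Triassic.
Oldest = 491.9 Ma, youngest = 7 Ma → span 484.9 Myr.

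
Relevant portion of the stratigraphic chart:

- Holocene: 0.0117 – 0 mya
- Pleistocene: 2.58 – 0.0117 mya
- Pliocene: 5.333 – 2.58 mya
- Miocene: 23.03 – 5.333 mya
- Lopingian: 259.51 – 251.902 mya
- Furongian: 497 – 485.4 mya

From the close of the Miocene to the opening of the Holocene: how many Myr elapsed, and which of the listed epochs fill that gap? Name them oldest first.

The Miocene closes at 5.333 Ma and the Holocene opens at 0.0117 Ma, so the interval is 5.333 − 0.0117 = 5.3213 Myr.
An epoch fits inside if it starts at or after 5.333 Ma and ends at or before 0.0117 Ma; oldest first that gives Pliocene, Pleistocene.

5.3213 million years; Pliocene, Pleistocene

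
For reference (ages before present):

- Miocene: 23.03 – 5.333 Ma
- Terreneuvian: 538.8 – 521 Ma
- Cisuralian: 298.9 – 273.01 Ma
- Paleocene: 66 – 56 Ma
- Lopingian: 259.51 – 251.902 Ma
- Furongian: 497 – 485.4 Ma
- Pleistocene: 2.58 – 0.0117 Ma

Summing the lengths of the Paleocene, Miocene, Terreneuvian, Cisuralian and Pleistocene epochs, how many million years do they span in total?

73.9553 million years

Each duration: Paleocene = 10; Miocene = 17.697; Terreneuvian = 17.8; Cisuralian = 25.89; Pleistocene = 2.5683.
Sum: 10 + 17.697 + 17.8 + 25.89 + 2.5683 = 73.9553 Myr.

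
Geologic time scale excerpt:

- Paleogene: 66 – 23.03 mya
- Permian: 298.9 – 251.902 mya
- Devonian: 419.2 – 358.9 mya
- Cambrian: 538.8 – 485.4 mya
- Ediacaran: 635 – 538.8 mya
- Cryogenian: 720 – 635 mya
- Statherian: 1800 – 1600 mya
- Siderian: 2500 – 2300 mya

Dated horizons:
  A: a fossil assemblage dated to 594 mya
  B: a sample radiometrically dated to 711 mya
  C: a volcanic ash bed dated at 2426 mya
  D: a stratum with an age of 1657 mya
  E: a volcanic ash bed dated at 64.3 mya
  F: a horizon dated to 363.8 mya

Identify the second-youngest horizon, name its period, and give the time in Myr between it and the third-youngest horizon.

Sorted youngest-first by Ma: E (64.3), F (363.8), A (594), B (711), D (1657), C (2426).
The second youngest is F at 363.8 Ma, which lies in 419.2–358.9 Ma: the Devonian.
The third youngest is A at 594 Ma; separation = |363.8 − 594| = 230.2 Myr.

F, in the Devonian; 230.2 million years to A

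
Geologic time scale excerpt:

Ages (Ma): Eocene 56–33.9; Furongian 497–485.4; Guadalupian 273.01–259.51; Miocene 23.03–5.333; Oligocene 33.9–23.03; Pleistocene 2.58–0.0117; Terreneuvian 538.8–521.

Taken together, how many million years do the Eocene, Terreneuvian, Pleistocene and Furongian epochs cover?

Duration is start − end for each: (56 − 33.9) + (538.8 − 521) + (2.58 − 0.0117) + (497 − 485.4).
That is 22.1 + 17.8 + 2.5683 + 11.6, which totals 54.0683 million years.

54.0683 million years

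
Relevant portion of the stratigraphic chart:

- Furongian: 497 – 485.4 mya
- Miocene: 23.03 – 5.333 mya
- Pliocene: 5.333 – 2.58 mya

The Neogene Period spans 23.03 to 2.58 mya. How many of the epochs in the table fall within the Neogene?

2

Epochs inside 23.03–2.58 Ma: Miocene, Pliocene — 2 in total.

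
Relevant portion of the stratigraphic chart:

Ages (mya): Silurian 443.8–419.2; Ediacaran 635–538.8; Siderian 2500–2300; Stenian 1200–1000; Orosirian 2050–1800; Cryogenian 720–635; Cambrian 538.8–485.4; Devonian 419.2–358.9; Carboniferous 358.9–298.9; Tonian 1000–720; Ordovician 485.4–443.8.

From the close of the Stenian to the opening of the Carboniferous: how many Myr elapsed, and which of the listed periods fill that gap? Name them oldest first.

641.1 million years; Tonian, Cryogenian, Ediacaran, Cambrian, Ordovician, Silurian, Devonian

The Stenian closes at 1000 Ma and the Carboniferous opens at 358.9 Ma, so the interval is 1000 − 358.9 = 641.1 Myr.
A period fits inside if it starts at or after 1000 Ma and ends at or before 358.9 Ma; oldest first that gives Tonian, Cryogenian, Ediacaran, Cambrian, Ordovician, Silurian, Devonian.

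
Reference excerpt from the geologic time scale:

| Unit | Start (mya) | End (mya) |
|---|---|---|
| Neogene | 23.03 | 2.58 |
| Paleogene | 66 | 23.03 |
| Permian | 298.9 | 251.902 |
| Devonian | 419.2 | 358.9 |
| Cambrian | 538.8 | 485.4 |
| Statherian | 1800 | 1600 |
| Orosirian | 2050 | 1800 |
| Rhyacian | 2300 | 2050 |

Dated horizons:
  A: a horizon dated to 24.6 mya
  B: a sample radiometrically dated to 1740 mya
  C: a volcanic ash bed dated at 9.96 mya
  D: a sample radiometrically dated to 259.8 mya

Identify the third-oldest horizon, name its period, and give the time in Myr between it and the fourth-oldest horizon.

Sorted oldest-first by Ma: B (1740), D (259.8), A (24.6), C (9.96).
The third oldest is A at 24.6 Ma, which lies in 66–23.03 Ma: the Paleogene.
The fourth oldest is C at 9.96 Ma; separation = |24.6 − 9.96| = 14.64 Myr.

A, in the Paleogene; 14.64 million years to C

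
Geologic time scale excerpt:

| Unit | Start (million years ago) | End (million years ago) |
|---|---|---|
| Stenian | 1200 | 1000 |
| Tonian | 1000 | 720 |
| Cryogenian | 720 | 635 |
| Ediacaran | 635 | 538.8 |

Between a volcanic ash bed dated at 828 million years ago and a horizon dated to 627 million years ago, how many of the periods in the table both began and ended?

The older date is 828 Ma and the younger is 627 Ma.
Periods with start < 828 and end > 627 Ma: Cryogenian (720–635).
That is 1 complete period.

1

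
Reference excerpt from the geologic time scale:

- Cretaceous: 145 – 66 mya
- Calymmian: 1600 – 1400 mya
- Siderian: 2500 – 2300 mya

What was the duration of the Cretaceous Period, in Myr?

145 − 66 = 79 million years.

79 million years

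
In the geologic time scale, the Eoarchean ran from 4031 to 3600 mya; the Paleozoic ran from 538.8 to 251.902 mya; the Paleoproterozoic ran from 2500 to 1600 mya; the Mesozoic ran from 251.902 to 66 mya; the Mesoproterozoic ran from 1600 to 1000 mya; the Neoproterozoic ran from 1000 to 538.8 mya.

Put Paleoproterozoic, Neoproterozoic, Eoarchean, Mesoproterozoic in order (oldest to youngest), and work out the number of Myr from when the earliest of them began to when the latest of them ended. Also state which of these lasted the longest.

Eoarchean, Paleoproterozoic, Mesoproterozoic, Neoproterozoic; total span 3492.2 Myr; longest is Paleoproterozoic

From the excerpt: Paleoproterozoic 2500–1600; Neoproterozoic 1000–538.8; Eoarchean 4031–3600; Mesoproterozoic 1600–1000 (Ma).
Larger Ma is earlier, so the oldest is Eoarchean and the youngest is Neoproterozoic; oldest to youngest: Eoarchean, Paleoproterozoic, Mesoproterozoic, Neoproterozoic.
Oldest start 4031 minus youngest end 538.8 gives 3492.2 Myr overall.
Individual lengths (start − end): Paleoproterozoic 900; Eoarchean 431; Neoproterozoic 461.2; Mesoproterozoic 600. The largest is Paleoproterozoic at 900 Myr.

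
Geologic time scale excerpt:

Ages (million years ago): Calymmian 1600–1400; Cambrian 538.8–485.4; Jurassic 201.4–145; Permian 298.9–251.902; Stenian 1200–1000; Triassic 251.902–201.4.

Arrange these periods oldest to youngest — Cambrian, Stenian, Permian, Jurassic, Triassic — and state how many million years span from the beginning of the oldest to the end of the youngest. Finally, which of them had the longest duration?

Stenian → Cambrian → Permian → Triassic → Jurassic; total span 1055 Myr; longest is Stenian

From the excerpt: Cambrian 538.8–485.4; Stenian 1200–1000; Permian 298.9–251.902; Jurassic 201.4–145; Triassic 251.902–201.4 (Ma).
Larger Ma is earlier, so the oldest is Stenian and the youngest is Jurassic; oldest to youngest: Stenian, Cambrian, Permian, Triassic, Jurassic.
Oldest start 1200 minus youngest end 145 gives 1055 Myr overall.
Individual lengths (start − end): Cambrian 53.4; Jurassic 56.4; Triassic 50.502; Stenian 200; Permian 46.998. The largest is Stenian at 200 Myr.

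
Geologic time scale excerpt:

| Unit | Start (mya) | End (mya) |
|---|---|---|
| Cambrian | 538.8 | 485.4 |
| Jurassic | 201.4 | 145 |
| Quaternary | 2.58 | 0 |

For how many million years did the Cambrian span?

53.4 million years

538.8 − 485.4 = 53.4 million years.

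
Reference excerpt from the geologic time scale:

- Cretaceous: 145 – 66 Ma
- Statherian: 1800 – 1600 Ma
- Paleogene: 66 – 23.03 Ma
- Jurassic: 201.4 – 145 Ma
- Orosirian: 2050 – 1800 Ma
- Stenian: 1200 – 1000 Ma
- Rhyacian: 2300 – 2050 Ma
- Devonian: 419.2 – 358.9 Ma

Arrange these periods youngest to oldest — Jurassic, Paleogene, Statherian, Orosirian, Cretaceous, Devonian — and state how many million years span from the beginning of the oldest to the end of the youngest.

Start ages (Ma): Orosirian 2050, Statherian 1800, Devonian 419.2, Jurassic 201.4, Cretaceous 145, Paleogene 66.
Ordered youngest to oldest: Paleogene, Cretaceous, Jurassic, Devonian, Statherian, Orosirian.
Span = 2050 − 23.03 = 2026.97 Myr.

Paleogene → Cretaceous → Jurassic → Devonian → Statherian → Orosirian; total span 2026.97 Myr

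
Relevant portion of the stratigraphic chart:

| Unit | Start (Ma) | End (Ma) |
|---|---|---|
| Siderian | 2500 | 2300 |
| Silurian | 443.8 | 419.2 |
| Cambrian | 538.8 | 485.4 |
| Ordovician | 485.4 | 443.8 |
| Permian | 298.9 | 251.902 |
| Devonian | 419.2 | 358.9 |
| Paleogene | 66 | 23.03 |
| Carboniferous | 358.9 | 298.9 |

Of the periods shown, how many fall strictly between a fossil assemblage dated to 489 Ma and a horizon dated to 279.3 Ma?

The older date is 489 Ma and the younger is 279.3 Ma.
Periods with start < 489 and end > 279.3 Ma: Ordovician (485.4–443.8), Silurian (443.8–419.2), Devonian (419.2–358.9), Carboniferous (358.9–298.9).
That is 4 complete periods.

4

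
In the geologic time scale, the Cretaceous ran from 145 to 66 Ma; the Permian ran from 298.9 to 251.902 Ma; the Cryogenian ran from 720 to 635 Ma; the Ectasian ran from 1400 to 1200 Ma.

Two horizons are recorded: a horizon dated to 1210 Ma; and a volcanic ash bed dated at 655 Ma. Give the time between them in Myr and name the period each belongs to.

555 million years apart; the first in the Ectasian, the second in the Cryogenian

Elapsed time: 1210 − 655 = 555 Myr.
1210 Ma lies within 1400–1200 Ma: Ectasian.
655 Ma lies within 720–635 Ma: Cryogenian.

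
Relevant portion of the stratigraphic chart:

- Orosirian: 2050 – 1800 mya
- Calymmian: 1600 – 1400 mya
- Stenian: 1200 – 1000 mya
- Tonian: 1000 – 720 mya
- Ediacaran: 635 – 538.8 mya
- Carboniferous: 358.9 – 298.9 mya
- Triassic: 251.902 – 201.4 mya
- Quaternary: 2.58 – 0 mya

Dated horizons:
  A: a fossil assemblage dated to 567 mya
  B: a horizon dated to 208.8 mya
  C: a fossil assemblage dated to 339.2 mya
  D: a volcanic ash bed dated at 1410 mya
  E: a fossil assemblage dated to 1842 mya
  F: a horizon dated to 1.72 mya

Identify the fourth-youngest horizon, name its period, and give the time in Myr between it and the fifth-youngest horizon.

Sorted youngest-first by Ma: F (1.72), B (208.8), C (339.2), A (567), D (1410), E (1842).
The fourth youngest is A at 567 Ma, which lies in 635–538.8 Ma: the Ediacaran.
The fifth youngest is D at 1410 Ma; separation = |567 − 1410| = 843 Myr.

A, in the Ediacaran; 843 million years to D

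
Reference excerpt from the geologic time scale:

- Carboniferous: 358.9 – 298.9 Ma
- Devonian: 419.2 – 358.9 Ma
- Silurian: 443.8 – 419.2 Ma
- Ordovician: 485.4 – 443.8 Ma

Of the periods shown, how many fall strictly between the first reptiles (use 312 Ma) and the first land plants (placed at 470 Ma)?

2

470 Ma sits inside the Ordovician (485.4–443.8) and 312 Ma inside the Carboniferous (358.9–298.9); neither of those is wholly between the two dates.
The listed periods lying completely between them are Silurian, Devonian — 2 in all.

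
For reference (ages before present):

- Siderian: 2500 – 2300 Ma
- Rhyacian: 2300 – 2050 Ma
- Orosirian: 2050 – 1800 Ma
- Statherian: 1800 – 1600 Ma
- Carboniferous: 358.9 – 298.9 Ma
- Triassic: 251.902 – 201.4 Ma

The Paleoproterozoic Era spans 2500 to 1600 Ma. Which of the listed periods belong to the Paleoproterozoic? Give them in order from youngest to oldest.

Statherian, Orosirian, Rhyacian, Siderian

Periods with both bounds inside 2500–1600 Ma: Statherian (1800–1600), Orosirian (2050–1800), Rhyacian (2300–2050), Siderian (2500–2300).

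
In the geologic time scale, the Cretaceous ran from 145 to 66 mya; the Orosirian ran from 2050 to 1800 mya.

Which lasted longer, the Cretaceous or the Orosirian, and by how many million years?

Cretaceous: 145 − 66 = 79 Myr.
Orosirian: 2050 − 1800 = 250 Myr.
Difference: 250 − 79 = 171 Myr, so the Orosirian was longer.

Orosirian, by 171 million years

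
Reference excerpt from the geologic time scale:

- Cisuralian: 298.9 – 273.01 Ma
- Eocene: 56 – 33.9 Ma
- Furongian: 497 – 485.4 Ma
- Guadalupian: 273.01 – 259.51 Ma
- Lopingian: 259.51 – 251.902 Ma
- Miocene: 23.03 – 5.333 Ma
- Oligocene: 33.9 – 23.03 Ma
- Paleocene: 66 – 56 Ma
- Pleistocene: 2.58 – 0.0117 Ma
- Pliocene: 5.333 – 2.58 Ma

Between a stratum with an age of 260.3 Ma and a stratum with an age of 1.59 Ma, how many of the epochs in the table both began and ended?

6

260.3 Ma sits inside the Guadalupian (273.01–259.51) and 1.59 Ma inside the Pleistocene (2.58–0.0117); neither of those is wholly between the two dates.
The listed epochs lying completely between them are Lopingian, Paleocene, Eocene, Oligocene, Miocene, Pliocene — 6 in all.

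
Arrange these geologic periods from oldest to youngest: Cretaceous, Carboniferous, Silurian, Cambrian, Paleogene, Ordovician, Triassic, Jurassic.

Cambrian → Ordovician → Silurian → Carboniferous → Triassic → Jurassic → Cretaceous → Paleogene

Group by era (each group listed oldest first) — Paleozoic: Cambrian, Ordovician, Silurian, Carboniferous; Mesozoic: Triassic, Jurassic, Cretaceous; Cenozoic: Paleogene. The eras run Paleozoic → Mesozoic → Cenozoic. Concatenating the groups in that era order gives oldest to youngest directly.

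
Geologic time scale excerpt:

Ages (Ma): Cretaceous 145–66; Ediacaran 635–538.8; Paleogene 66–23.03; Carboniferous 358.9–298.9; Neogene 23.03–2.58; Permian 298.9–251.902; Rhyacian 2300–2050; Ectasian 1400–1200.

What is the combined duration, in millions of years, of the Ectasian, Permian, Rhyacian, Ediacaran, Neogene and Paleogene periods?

656.618 million years

Duration is start − end for each: (1400 − 1200) + (298.9 − 251.902) + (2300 − 2050) + (635 − 538.8) + (23.03 − 2.58) + (66 − 23.03).
That is 200 + 46.998 + 250 + 96.2 + 20.45 + 42.97, which totals 656.618 million years.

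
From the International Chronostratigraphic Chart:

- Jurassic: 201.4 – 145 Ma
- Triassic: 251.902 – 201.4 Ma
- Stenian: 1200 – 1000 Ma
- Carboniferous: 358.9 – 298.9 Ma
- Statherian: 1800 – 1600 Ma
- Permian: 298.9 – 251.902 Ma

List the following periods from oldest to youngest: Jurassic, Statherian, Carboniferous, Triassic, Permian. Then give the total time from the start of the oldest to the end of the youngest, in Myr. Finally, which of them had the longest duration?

Statherian → Carboniferous → Permian → Triassic → Jurassic; total span 1655 Myr; longest is Statherian

Start ages (Ma): Statherian 1800, Carboniferous 358.9, Permian 298.9, Triassic 251.902, Jurassic 201.4.
Ordered oldest to youngest: Statherian, Carboniferous, Permian, Triassic, Jurassic.
Span = 1800 − 145 = 1655 Myr.
Durations: Carboniferous 60, Jurassic 56.4, Permian 46.998, Statherian 200, Triassic 50.502 → longest is Statherian (200 Myr).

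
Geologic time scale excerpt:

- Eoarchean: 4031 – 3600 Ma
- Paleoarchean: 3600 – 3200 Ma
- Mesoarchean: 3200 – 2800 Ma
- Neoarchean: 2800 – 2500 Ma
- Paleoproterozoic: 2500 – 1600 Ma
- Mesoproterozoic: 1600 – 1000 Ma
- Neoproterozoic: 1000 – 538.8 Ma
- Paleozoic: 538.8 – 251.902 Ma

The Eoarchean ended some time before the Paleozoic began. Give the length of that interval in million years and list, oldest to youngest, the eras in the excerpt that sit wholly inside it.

3061.2 million years; Paleoarchean, Mesoarchean, Neoarchean, Paleoproterozoic, Mesoproterozoic, Neoproterozoic

The Eoarchean closes at 3600 Ma and the Paleozoic opens at 538.8 Ma, so the interval is 3600 − 538.8 = 3061.2 Myr.
An era fits inside if it starts at or after 3600 Ma and ends at or before 538.8 Ma; oldest first that gives Paleoarchean, Mesoarchean, Neoarchean, Paleoproterozoic, Mesoproterozoic, Neoproterozoic.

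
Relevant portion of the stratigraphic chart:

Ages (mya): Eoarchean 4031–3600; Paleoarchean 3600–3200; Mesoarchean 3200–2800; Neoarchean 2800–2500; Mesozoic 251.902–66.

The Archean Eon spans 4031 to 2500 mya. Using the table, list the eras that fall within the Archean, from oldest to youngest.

Eras with both bounds inside 4031–2500 Ma: Eoarchean (4031–3600), Paleoarchean (3600–3200), Mesoarchean (3200–2800), Neoarchean (2800–2500).

Eoarchean, Paleoarchean, Mesoarchean, Neoarchean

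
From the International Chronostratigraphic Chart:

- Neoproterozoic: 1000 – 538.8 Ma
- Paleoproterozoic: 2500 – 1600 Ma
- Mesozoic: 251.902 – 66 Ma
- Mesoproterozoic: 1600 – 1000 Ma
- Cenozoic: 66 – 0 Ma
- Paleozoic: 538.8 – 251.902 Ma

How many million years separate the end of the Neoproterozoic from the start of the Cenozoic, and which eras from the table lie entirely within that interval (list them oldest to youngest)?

472.8 million years; Paleozoic, Mesozoic

The Neoproterozoic closes at 538.8 Ma and the Cenozoic opens at 66 Ma, so the interval is 538.8 − 66 = 472.8 Myr.
An era fits inside if it starts at or after 538.8 Ma and ends at or before 66 Ma; oldest first that gives Paleozoic, Mesozoic.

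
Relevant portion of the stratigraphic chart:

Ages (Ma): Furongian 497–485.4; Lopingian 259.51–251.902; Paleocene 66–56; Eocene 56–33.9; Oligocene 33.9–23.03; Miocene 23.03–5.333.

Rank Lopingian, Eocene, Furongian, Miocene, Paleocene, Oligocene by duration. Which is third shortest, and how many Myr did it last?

Start − end for each: Lopingian 259.51 − 251.902 = 7.608; Eocene 56 − 33.9 = 22.1; Furongian 497 − 485.4 = 11.6; Miocene 23.03 − 5.333 = 17.697; Paleocene 66 − 56 = 10; Oligocene 33.9 − 23.03 = 10.87.
Ranking these from shortest: Lopingian < Paleocene < Oligocene < Furongian < Miocene < Eocene.
Position 3 in that ranking is Oligocene, which lasted 10.87 Myr.

Oligocene, 10.87 million years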